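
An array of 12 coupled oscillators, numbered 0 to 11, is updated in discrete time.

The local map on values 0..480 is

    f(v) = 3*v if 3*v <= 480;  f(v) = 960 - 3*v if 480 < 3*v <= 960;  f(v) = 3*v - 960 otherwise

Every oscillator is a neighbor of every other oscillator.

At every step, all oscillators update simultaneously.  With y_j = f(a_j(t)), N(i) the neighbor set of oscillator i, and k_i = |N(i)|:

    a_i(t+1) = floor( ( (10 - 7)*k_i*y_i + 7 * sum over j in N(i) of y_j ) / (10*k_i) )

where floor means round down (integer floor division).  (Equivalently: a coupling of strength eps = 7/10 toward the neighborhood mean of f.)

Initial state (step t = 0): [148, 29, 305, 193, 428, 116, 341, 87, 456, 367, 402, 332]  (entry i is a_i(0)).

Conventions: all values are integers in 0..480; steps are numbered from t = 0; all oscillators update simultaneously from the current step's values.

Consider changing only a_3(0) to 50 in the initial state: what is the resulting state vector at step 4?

Simulating step by step:
t=0: [148, 29, 305, 50, 428, 116, 341, 87, 456, 367, 402, 332]
t=1: [267, 183, 173, 197, 239, 244, 177, 224, 258, 195, 220, 170]
t=2: [284, 343, 351, 334, 304, 300, 348, 314, 290, 335, 317, 353]
t=3: [74, 64, 70, 58, 60, 62, 68, 52, 69, 59, 50, 72]
t=4: [197, 190, 194, 185, 187, 188, 192, 181, 193, 186, 180, 195]

Answer: [197, 190, 194, 185, 187, 188, 192, 181, 193, 186, 180, 195]
Key observation: This trace re-runs the system from the modified initial state.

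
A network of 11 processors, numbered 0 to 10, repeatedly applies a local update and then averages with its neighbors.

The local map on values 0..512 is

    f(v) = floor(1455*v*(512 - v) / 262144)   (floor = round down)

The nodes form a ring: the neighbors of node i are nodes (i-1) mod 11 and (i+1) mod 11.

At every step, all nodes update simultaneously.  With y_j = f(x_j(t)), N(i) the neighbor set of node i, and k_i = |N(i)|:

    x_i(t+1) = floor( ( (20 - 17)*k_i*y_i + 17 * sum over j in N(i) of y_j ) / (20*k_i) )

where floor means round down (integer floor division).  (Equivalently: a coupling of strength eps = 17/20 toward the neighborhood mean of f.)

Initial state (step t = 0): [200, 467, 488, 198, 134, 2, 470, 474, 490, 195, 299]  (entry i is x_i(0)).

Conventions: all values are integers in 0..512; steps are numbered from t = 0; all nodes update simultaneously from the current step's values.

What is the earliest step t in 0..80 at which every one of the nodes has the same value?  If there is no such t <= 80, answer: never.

Answer: never
Key observation: The state at step 13 reappears at step 15 — the system is in a cycle of period 2 from step 13 on.  No step 0..15 is synchronized, and the cycle repeats forever, so no step up to 80 (or ever) has all nodes equal.

Derivation:
t=0: [200, 467, 488, 198, 134, 2, 470, 474, 490, 195, 299]  (not all equal)
t=1: [251, 192, 205, 198, 190, 166, 60, 86, 196, 226, 345]  (not all equal)
t=2: [334, 353, 343, 344, 332, 255, 243, 239, 289, 335, 354]  (not all equal)
t=3: [313, 322, 316, 325, 339, 348, 362, 359, 347, 332, 326]  (not all equal)
t=4: [338, 343, 338, 334, 326, 313, 308, 308, 317, 327, 337]  (not all equal)
t=5: [324, 325, 325, 330, 336, 342, 346, 345, 341, 335, 329]  (not all equal)
t=6: [335, 337, 335, 332, 327, 322, 320, 320, 323, 328, 333]  (not all equal)
t=7: [328, 328, 329, 331, 335, 338, 340, 339, 337, 334, 331]  (not all equal)
t=8: [333, 334, 333, 331, 329, 326, 325, 325, 327, 329, 331]  (not all equal)
t=9: [330, 329, 330, 332, 334, 335, 336, 336, 335, 333, 332]  (not all equal)
t=10: [332, 333, 332, 331, 329, 328, 328, 328, 329, 330, 331]  (not all equal)
t=11: [331, 330, 331, 332, 333, 334, 334, 334, 333, 333, 332]  (not all equal)
t=12: [332, 332, 332, 331, 330, 329, 329, 329, 329, 330, 331]  (not all equal)
t=13: [331, 331, 331, 332, 333, 333, 334, 334, 333, 333, 332]  (not all equal)
t=14: [331, 332, 331, 331, 330, 329, 329, 329, 329, 330, 331]  (not all equal)
t=15: [331, 331, 331, 332, 333, 333, 334, 334, 333, 333, 332]  (not all equal)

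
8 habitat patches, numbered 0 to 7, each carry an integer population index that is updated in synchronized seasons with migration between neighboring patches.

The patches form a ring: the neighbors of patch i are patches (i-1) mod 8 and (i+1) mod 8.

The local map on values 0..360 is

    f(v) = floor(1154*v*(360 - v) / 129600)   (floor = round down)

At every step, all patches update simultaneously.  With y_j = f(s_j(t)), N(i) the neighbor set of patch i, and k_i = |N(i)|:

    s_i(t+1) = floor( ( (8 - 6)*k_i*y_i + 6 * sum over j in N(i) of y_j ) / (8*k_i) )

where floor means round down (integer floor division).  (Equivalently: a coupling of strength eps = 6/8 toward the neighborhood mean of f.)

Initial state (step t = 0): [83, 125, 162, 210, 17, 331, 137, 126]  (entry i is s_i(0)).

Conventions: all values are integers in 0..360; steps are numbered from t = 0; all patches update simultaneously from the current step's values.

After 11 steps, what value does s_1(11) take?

Simulating step by step:
t=0: [83, 125, 162, 210, 17, 331, 137, 126]
t=1: [247, 248, 274, 196, 149, 142, 198, 244]
t=2: [249, 233, 252, 254, 280, 280, 268, 262]
t=3: [245, 248, 248, 225, 214, 206, 214, 231]
t=4: [254, 248, 255, 264, 276, 279, 274, 264]
t=5: [236, 240, 236, 222, 211, 205, 212, 224]
t=6: [262, 259, 263, 270, 277, 279, 277, 269]
t=7: [225, 228, 224, 215, 207, 203, 207, 216]
t=8: [271, 269, 271, 276, 280, 282, 280, 276]
t=9: [212, 214, 212, 206, 200, 198, 200, 206]
t=10: [279, 278, 279, 281, 283, 284, 283, 281]
t=11: [199, 201, 199, 197, 194, 193, 194, 197]

Answer: s_1(11) = 201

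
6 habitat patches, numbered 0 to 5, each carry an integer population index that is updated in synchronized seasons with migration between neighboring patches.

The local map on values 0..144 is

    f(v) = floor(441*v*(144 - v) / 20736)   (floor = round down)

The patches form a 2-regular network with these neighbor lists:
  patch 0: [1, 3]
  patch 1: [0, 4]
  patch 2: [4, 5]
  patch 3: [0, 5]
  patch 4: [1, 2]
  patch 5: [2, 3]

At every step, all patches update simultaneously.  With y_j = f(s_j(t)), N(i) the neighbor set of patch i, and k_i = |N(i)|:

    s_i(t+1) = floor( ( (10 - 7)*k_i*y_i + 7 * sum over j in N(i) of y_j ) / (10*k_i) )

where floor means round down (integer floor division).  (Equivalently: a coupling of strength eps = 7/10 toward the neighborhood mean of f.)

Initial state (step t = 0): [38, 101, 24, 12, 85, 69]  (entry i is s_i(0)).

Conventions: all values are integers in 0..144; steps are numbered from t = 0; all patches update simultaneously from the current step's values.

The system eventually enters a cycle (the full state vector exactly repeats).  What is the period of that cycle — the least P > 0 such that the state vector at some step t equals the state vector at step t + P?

Simulating step by step:
t=0: [38, 101, 24, 12, 85, 69]
t=1: [69, 94, 93, 78, 85, 65]
t=2: [105, 105, 105, 109, 101, 105]
t=3: [84, 88, 88, 85, 88, 84]
t=4: [105, 105, 105, 106, 104, 105]
t=5: [86, 87, 87, 86, 87, 86]
t=6: [105, 105, 105, 106, 105, 105]
t=7: [86, 87, 87, 86, 87, 86]

Answer: 2
Key observation: The state at step 5, [86, 87, 87, 86, 87, 86], reappears at step 7 — and no state repeats earlier — so the cycle the system enters has period 2.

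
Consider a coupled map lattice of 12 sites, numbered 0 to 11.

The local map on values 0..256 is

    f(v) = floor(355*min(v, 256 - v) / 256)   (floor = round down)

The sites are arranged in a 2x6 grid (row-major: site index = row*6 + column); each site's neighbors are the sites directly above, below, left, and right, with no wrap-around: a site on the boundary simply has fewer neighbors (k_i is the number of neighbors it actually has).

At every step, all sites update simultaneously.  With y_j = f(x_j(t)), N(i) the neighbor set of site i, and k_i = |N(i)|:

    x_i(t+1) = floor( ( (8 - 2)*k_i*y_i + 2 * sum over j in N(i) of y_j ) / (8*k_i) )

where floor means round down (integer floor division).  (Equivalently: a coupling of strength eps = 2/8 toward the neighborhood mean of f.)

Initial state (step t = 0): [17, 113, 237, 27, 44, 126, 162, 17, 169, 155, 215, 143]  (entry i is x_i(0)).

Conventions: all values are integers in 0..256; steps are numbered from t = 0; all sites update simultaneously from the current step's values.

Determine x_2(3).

Answer: x_2(3) = 116

Derivation:
t=0: [17, 113, 237, 27, 44, 126, 162, 17, 169, 155, 215, 143]
t=1: [53, 123, 45, 46, 68, 157, 103, 51, 105, 122, 71, 145]
t=2: [93, 144, 78, 74, 95, 133, 124, 90, 133, 152, 108, 144]
t=3: [136, 146, 116, 108, 133, 163, 159, 134, 158, 143, 147, 156]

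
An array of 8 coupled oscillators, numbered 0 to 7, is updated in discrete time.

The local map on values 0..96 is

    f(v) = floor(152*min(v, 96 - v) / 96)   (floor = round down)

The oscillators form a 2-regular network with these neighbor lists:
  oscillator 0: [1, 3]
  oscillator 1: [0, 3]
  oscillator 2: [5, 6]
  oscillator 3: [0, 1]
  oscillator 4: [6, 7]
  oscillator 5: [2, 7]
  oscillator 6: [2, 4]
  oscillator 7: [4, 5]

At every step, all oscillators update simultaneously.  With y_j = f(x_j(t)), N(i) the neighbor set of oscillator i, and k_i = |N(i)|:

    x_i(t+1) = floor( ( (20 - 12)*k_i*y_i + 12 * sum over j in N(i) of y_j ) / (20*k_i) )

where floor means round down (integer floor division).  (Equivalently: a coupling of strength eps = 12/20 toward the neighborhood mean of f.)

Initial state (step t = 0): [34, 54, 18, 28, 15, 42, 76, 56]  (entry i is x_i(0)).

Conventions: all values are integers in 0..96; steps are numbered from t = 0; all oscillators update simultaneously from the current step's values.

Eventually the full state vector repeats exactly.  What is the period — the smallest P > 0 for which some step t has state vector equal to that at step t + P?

Simulating step by step:
t=0: [34, 54, 18, 28, 15, 42, 76, 56]
t=1: [54, 55, 40, 53, 37, 53, 27, 51]
t=2: [66, 65, 58, 66, 57, 67, 53, 66]
t=3: [47, 47, 57, 47, 58, 50, 63, 50]
t=4: [74, 74, 61, 74, 61, 68, 57, 68]
t=5: [34, 34, 53, 34, 53, 47, 57, 47]
t=6: [53, 53, 67, 53, 67, 72, 65, 72]
t=7: [68, 68, 44, 68, 44, 40, 46, 40]
t=8: [44, 44, 68, 44, 68, 64, 70, 64]
t=9: [69, 69, 44, 69, 44, 48, 42, 48]
t=10: [42, 42, 70, 42, 70, 73, 67, 73]
t=11: [66, 66, 40, 66, 40, 37, 42, 37]
t=12: [47, 47, 62, 47, 62, 59, 64, 59]
t=13: [74, 74, 53, 74, 53, 56, 51, 56]
t=14: [34, 34, 67, 34, 67, 64, 69, 64]
t=15: [53, 53, 45, 53, 45, 48, 43, 48]
t=16: [68, 68, 71, 68, 71, 74, 69, 74]
t=17: [44, 44, 38, 44, 38, 35, 40, 35]
t=18: [69, 69, 59, 69, 59, 56, 61, 56]
t=19: [42, 42, 58, 42, 58, 61, 56, 61]
t=20: [66, 66, 59, 66, 59, 56, 61, 56]
t=21: [47, 47, 58, 47, 58, 61, 56, 61]
t=22: [74, 74, 59, 74, 59, 56, 61, 56]
t=23: [34, 34, 58, 34, 58, 61, 56, 61]
t=24: [53, 53, 59, 53, 59, 56, 61, 56]
t=25: [68, 68, 58, 68, 58, 61, 56, 61]
t=26: [44, 44, 59, 44, 59, 56, 61, 56]
t=27: [69, 69, 58, 69, 58, 61, 56, 61]
t=28: [42, 42, 59, 42, 59, 56, 61, 56]
t=29: [66, 66, 58, 66, 58, 61, 56, 61]
t=30: [47, 47, 59, 47, 59, 56, 61, 56]
t=31: [74, 74, 58, 74, 58, 61, 56, 61]
t=32: [34, 34, 59, 34, 59, 56, 61, 56]
t=33: [53, 53, 58, 53, 58, 61, 56, 61]
t=34: [68, 68, 59, 68, 59, 56, 61, 56]
t=35: [44, 44, 58, 44, 58, 61, 56, 61]
t=36: [69, 69, 59, 69, 59, 56, 61, 56]

Answer: 18
Key observation: The state at step 18, [69, 69, 59, 69, 59, 56, 61, 56], reappears at step 36 — and no state repeats earlier — so the cycle the system enters has period 18.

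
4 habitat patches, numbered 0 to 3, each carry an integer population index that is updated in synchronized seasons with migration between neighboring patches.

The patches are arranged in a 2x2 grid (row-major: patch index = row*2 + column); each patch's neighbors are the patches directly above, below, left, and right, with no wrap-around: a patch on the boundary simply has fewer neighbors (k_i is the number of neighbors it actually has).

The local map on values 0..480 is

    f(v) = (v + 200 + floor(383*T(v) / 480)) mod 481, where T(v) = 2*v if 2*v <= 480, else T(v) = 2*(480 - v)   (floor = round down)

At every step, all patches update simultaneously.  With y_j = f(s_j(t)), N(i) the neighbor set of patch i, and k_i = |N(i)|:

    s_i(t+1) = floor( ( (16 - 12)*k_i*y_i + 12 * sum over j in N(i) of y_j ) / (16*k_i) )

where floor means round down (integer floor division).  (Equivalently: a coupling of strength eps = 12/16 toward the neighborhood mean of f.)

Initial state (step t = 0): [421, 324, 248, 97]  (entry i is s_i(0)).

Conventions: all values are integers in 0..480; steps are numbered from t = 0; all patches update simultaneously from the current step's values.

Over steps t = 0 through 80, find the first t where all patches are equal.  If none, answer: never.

Answer: 4
Key observation: Synchronization is absorbing here: once all patches are equal they stay equal, and step 4 is the first all-equal step.

Derivation:
t=0: [421, 324, 248, 97]  (not all equal)
t=1: [294, 329, 341, 348]  (not all equal)
t=2: [290, 291, 290, 282]  (not all equal)
t=3: [311, 313, 313, 312]  (not all equal)
t=4: [298, 298, 298, 298]  (all equal)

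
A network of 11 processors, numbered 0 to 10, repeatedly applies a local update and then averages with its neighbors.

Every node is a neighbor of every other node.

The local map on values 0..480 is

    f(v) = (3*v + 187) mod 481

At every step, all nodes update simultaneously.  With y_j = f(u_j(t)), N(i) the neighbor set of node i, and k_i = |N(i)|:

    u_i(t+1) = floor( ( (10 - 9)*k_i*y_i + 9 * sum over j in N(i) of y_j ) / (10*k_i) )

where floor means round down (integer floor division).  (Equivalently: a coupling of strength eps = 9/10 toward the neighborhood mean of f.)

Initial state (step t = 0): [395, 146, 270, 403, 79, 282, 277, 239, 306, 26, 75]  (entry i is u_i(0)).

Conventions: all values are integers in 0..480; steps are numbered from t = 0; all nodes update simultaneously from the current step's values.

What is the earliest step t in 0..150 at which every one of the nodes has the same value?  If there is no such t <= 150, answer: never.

Answer: 2
Key observation: Synchronization is absorbing here: once all nodes are equal they stay equal, and step 2 is the first all-equal step.

Derivation:
t=0: [395, 146, 270, 403, 79, 282, 277, 239, 306, 26, 75]  (not all equal)
t=1: [257, 254, 253, 257, 257, 254, 254, 257, 254, 256, 257]  (not all equal)
t=2: [472, 472, 472, 472, 472, 472, 472, 472, 472, 472, 472]  (all equal)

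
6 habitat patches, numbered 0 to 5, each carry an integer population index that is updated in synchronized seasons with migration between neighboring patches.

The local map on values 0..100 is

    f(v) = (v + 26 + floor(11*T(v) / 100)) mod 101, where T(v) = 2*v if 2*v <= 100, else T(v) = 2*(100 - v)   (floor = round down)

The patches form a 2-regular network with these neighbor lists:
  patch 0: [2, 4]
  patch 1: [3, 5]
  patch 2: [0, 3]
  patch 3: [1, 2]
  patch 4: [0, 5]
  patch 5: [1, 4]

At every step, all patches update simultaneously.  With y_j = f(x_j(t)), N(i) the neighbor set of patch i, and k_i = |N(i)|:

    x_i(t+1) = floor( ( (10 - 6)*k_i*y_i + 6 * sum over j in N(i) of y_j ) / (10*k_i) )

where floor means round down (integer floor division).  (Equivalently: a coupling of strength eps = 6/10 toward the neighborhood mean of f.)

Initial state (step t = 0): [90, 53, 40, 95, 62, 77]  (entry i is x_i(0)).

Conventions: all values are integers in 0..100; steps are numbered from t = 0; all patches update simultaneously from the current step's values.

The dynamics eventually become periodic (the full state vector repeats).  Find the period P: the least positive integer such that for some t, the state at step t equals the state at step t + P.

Simulating step by step:
t=0: [90, 53, 40, 95, 62, 77]
t=1: [57, 44, 41, 57, 45, 58]
t=2: [83, 87, 85, 83, 87, 84]
t=3: [12, 12, 11, 12, 12, 13]
t=4: [39, 40, 39, 39, 40, 40]
t=5: [73, 73, 73, 73, 73, 74]
t=6: [3, 3, 3, 3, 3, 3]
t=7: [29, 29, 29, 29, 29, 29]
t=8: [61, 61, 61, 61, 61, 61]
t=9: [95, 95, 95, 95, 95, 95]
t=10: [21, 21, 21, 21, 21, 21]
t=11: [51, 51, 51, 51, 51, 51]
t=12: [87, 87, 87, 87, 87, 87]
t=13: [14, 14, 14, 14, 14, 14]
t=14: [43, 43, 43, 43, 43, 43]
t=15: [78, 78, 78, 78, 78, 78]
t=16: [7, 7, 7, 7, 7, 7]
t=17: [34, 34, 34, 34, 34, 34]
t=18: [67, 67, 67, 67, 67, 67]
t=19: [100, 100, 100, 100, 100, 100]
t=20: [25, 25, 25, 25, 25, 25]
t=21: [56, 56, 56, 56, 56, 56]
t=22: [91, 91, 91, 91, 91, 91]
t=23: [17, 17, 17, 17, 17, 17]
t=24: [46, 46, 46, 46, 46, 46]
t=25: [82, 82, 82, 82, 82, 82]
t=26: [10, 10, 10, 10, 10, 10]
t=27: [38, 38, 38, 38, 38, 38]
t=28: [72, 72, 72, 72, 72, 72]
t=29: [3, 3, 3, 3, 3, 3]

Answer: 23
Key observation: The state at step 6, [3, 3, 3, 3, 3, 3], reappears at step 29 — and no state repeats earlier — so the cycle the system enters has period 23.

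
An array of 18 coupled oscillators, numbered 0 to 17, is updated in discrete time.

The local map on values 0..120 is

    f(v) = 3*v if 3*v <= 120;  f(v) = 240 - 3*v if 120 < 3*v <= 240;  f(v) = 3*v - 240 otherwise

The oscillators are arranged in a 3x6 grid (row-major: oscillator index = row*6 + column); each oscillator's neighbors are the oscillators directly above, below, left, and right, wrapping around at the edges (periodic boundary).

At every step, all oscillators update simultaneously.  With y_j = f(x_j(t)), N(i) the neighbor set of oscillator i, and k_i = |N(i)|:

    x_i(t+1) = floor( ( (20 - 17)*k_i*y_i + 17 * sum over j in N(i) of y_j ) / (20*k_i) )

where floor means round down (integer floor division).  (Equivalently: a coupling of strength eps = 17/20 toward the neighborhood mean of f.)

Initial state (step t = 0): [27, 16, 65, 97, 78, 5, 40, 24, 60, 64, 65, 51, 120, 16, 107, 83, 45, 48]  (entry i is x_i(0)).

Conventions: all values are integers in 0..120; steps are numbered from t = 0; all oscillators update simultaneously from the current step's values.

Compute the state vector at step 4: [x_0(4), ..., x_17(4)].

Answer: [30, 40, 75, 92, 83, 43, 25, 41, 74, 90, 79, 46, 35, 37, 90, 88, 97, 38]

Derivation:
t=0: [27, 16, 65, 97, 78, 5, 40, 24, 60, 64, 65, 51, 120, 16, 107, 83, 45, 48]
t=1: [76, 59, 57, 30, 46, 59, 94, 69, 61, 42, 59, 71, 91, 75, 46, 61, 48, 83]
t=2: [44, 36, 76, 86, 81, 41, 28, 42, 76, 73, 81, 41, 21, 51, 57, 93, 63, 47]
t=3: [95, 84, 45, 18, 40, 87, 98, 78, 47, 18, 41, 81, 89, 88, 42, 39, 38, 88]
t=4: [30, 40, 75, 92, 83, 43, 25, 41, 74, 90, 79, 46, 35, 37, 90, 88, 97, 38]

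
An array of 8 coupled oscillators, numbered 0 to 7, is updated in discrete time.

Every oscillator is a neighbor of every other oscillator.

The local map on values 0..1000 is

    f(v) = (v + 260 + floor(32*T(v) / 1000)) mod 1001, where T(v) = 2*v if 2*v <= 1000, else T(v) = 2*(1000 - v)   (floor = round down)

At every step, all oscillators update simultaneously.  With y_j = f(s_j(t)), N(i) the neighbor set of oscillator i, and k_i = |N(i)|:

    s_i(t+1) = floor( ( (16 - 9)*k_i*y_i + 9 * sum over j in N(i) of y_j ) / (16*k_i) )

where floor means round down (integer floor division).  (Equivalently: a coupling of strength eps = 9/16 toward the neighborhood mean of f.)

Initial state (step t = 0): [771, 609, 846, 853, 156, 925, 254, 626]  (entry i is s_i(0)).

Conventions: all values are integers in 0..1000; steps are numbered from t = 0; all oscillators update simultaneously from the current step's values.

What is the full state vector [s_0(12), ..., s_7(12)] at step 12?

Simulating step by step:
t=0: [771, 609, 846, 853, 156, 925, 254, 626]
t=1: [274, 578, 299, 302, 410, 326, 448, 583]
t=2: [637, 749, 646, 648, 689, 656, 703, 750]
t=3: [787, 467, 790, 791, 804, 794, 809, 468]
t=4: [175, 424, 176, 176, 180, 177, 182, 424]
t=5: [489, 584, 490, 490, 491, 490, 492, 584]
t=6: [795, 827, 795, 795, 795, 795, 796, 827]
t=7: [71, 82, 71, 71, 71, 71, 72, 82]
t=8: [337, 341, 337, 337, 337, 337, 337, 341]
t=9: [618, 620, 618, 618, 618, 618, 618, 620]
t=10: [902, 903, 902, 902, 902, 902, 902, 903]
t=11: [167, 167, 167, 167, 167, 167, 167, 167]
t=12: [437, 437, 437, 437, 437, 437, 437, 437]

Answer: [437, 437, 437, 437, 437, 437, 437, 437]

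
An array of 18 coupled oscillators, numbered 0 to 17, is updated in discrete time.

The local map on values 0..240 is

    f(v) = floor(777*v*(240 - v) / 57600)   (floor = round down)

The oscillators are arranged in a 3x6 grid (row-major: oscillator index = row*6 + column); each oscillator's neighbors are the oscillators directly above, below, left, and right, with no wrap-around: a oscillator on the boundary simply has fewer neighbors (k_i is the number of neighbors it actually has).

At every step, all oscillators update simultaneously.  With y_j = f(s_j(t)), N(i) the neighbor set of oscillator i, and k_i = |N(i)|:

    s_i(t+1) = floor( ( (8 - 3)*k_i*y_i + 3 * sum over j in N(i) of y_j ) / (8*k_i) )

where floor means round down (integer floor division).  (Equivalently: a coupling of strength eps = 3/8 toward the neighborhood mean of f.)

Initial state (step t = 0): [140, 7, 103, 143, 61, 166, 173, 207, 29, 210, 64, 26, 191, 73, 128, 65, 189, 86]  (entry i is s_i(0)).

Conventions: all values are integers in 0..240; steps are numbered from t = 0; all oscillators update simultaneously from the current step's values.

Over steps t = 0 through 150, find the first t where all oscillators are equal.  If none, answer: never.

Answer: 12
Key observation: Synchronization is absorbing here: once all oscillators are equal they stay equal, and step 12 is the first all-equal step.

Derivation:
t=0: [140, 7, 103, 143, 61, 166, 173, 207, 29, 210, 64, 26, 191, 73, 128, 65, 189, 86]  (not all equal)
t=1: [150, 72, 155, 169, 154, 144, 148, 97, 103, 106, 135, 108, 138, 153, 170, 146, 141, 149]  (not all equal)
t=2: [178, 170, 174, 168, 178, 185, 184, 183, 185, 187, 189, 189, 186, 178, 169, 183, 187, 185]  (not all equal)
t=3: [148, 155, 153, 156, 146, 137, 139, 142, 140, 136, 132, 131, 138, 147, 153, 140, 134, 134]  (not all equal)
t=4: [183, 179, 179, 179, 185, 189, 188, 186, 186, 188, 191, 191, 188, 184, 181, 187, 190, 191]  (not all equal)
t=5: [139, 144, 145, 143, 136, 130, 132, 136, 136, 132, 127, 126, 132, 137, 140, 133, 128, 126]  (not all equal)
t=6: [189, 186, 186, 187, 190, 191, 191, 189, 189, 191, 192, 192, 191, 190, 188, 191, 192, 193]  (not all equal)
t=7: [130, 133, 134, 131, 127, 126, 127, 129, 130, 126, 124, 124, 126, 128, 129, 126, 124, 122]  (not all equal)
t=8: [192, 191, 191, 192, 193, 193, 192, 192, 192, 192, 193, 193, 193, 193, 192, 193, 193, 194]  (not all equal)
t=9: [124, 125, 125, 124, 122, 122, 123, 124, 124, 123, 122, 121, 122, 122, 123, 122, 121, 120]  (not all equal)
t=10: [193, 193, 193, 193, 194, 194, 194, 193, 193, 194, 194, 194, 194, 194, 194, 194, 194, 194]  (not all equal)
t=11: [121, 122, 122, 121, 120, 120, 120, 121, 121, 120, 120, 120, 120, 120, 120, 120, 120, 120]  (not all equal)
t=12: [194, 194, 194, 194, 194, 194, 194, 194, 194, 194, 194, 194, 194, 194, 194, 194, 194, 194]  (all equal)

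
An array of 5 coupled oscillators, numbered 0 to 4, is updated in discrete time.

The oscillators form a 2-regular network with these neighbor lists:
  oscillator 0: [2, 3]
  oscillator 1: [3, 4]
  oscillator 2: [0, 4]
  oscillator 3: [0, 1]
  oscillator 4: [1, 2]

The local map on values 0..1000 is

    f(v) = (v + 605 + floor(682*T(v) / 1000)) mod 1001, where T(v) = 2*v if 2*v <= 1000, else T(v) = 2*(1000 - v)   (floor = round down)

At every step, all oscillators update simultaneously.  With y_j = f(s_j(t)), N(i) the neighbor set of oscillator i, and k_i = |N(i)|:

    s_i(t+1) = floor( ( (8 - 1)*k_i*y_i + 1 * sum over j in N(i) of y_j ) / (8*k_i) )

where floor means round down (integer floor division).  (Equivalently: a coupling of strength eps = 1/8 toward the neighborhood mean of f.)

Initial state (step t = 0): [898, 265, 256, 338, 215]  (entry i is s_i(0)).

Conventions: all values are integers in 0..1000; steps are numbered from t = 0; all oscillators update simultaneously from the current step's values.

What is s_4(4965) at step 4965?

Simulating step by step:
t=0: [898, 265, 256, 338, 215]
t=1: [599, 233, 229, 407, 125]
t=2: [699, 226, 229, 551, 806]
t=3: [680, 210, 213, 724, 607]
t=4: [680, 178, 185, 667, 666]
t=5: [677, 111, 126, 680, 638]
t=6: [732, 849, 880, 729, 753]
t=7: [697, 662, 653, 699, 687]
t=8: [714, 725, 728, 713, 718]
t=9: [707, 704, 703, 707, 705]
t=10: [710, 710, 711, 710, 711]
t=11: [709, 709, 709, 709, 709]
t=12: [709, 709, 709, 709, 709]

Answer: s_4(4965) = 709
Key observation: The state at step 11, [709, 709, 709, 709, 709], reappears at step 12: the system is in a cycle of period 1 from step 11 on.  Therefore the state at step 4965 equals the state at step 11 + ((4965 - 11) mod 1) = 11, which is [709, 709, 709, 709, 709].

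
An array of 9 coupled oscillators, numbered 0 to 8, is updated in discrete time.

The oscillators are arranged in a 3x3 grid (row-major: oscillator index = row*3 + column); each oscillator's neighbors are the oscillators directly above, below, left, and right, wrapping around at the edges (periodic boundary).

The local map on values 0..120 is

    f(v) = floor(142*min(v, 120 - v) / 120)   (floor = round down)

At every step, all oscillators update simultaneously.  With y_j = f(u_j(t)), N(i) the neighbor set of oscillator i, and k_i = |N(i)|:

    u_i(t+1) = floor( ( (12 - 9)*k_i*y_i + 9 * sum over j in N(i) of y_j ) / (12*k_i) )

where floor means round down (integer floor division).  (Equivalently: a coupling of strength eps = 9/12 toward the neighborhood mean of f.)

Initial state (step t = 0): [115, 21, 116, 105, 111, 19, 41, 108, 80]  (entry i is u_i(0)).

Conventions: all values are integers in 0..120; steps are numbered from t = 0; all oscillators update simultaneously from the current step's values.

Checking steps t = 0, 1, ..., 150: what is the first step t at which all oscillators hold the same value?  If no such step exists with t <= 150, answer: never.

Simulating step by step:
t=0: [115, 21, 116, 105, 111, 19, 41, 108, 80]  (not all equal)
t=1: [18, 12, 19, 20, 16, 20, 27, 27, 28]  (not all equal)
t=2: [22, 20, 22, 23, 21, 23, 28, 25, 28]  (not all equal)
t=3: [26, 25, 26, 27, 25, 27, 29, 28, 29]  (not all equal)
t=4: [30, 30, 30, 31, 30, 31, 32, 31, 32]  (not all equal)
t=5: [35, 35, 35, 35, 35, 35, 36, 36, 36]  (not all equal)
t=6: [41, 41, 41, 41, 41, 41, 41, 41, 41]  (all equal)

Answer: 6
Key observation: Synchronization is absorbing here: once all oscillators are equal they stay equal, and step 6 is the first all-equal step.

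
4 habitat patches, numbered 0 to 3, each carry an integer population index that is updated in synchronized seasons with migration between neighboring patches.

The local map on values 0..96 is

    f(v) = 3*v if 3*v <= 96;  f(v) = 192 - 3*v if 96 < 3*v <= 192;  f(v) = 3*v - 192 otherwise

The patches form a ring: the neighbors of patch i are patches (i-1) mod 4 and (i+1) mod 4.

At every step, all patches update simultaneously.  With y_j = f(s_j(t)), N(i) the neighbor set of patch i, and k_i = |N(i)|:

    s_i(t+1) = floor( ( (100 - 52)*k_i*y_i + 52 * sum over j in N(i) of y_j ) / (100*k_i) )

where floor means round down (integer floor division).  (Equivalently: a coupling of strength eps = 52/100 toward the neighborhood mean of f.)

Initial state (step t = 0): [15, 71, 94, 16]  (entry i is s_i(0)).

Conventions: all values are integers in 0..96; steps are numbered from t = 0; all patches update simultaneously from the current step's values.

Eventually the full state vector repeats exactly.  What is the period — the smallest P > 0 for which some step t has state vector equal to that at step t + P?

Answer: 22
Key observation: The state at step 30, [37, 37, 52, 52], reappears at step 52 — and no state repeats earlier — so the cycle the system enters has period 22.

Derivation:
t=0: [15, 71, 94, 16]
t=1: [39, 45, 61, 58]
t=2: [55, 49, 23, 30]
t=3: [48, 46, 68, 68]
t=4: [40, 41, 22, 21]
t=5: [68, 69, 66, 66]
t=6: [11, 11, 8, 7]
t=7: [29, 30, 25, 24]
t=8: [83, 85, 78, 76]
t=9: [53, 55, 45, 43]
t=10: [39, 36, 50, 53]
t=11: [66, 70, 50, 46]
t=12: [21, 21, 38, 38]
t=13: [66, 66, 74, 74]
t=14: [12, 12, 23, 23]
t=15: [44, 44, 60, 60]
t=16: [47, 47, 24, 24]
t=17: [56, 56, 66, 66]
t=18: [19, 19, 10, 10]
t=19: [49, 49, 37, 37]
t=20: [54, 54, 71, 71]
t=21: [27, 27, 23, 23]
t=22: [77, 77, 72, 72]
t=23: [35, 35, 27, 27]
t=24: [85, 85, 82, 82]
t=25: [60, 60, 56, 56]
t=26: [15, 15, 20, 20]
t=27: [48, 48, 56, 56]
t=28: [41, 41, 30, 30]
t=29: [74, 74, 84, 84]
t=30: [37, 37, 52, 52]
t=31: [69, 69, 47, 47]
t=32: [24, 24, 41, 41]
t=33: [71, 71, 69, 69]
t=34: [19, 19, 16, 16]
t=35: [54, 54, 50, 50]
t=36: [33, 33, 38, 38]
t=37: [89, 89, 81, 81]
t=38: [68, 68, 57, 57]
t=39: [14, 14, 18, 18]
t=40: [45, 45, 50, 50]
t=41: [53, 53, 45, 45]
t=42: [39, 39, 50, 50]
t=43: [66, 66, 50, 50]
t=44: [15, 15, 32, 32]
t=45: [58, 58, 82, 82]
t=46: [27, 27, 44, 44]
t=47: [75, 75, 65, 65]
t=48: [25, 25, 10, 10]
t=49: [63, 63, 41, 41]
t=50: [20, 20, 51, 51]
t=51: [54, 54, 44, 44]
t=52: [37, 37, 52, 52]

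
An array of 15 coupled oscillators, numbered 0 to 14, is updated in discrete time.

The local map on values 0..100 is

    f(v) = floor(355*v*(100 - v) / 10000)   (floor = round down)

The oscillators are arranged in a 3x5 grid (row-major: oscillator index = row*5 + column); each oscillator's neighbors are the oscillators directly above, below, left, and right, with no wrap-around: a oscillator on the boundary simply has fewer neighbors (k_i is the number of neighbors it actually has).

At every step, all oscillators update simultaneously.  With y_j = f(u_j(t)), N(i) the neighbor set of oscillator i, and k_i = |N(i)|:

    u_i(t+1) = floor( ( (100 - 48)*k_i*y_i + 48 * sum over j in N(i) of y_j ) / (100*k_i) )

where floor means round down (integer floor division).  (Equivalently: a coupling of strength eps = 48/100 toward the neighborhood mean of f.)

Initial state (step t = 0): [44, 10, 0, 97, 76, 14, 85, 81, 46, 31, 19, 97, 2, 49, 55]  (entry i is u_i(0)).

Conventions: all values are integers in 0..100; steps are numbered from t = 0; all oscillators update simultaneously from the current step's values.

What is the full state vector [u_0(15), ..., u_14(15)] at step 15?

Answer: [40, 43, 58, 82, 86, 40, 42, 57, 83, 86, 40, 43, 59, 82, 86]

Derivation:
t=0: [44, 10, 0, 97, 76, 14, 85, 81, 46, 31, 19, 97, 2, 49, 55]
t=1: [62, 37, 15, 29, 53, 51, 39, 44, 73, 77, 40, 22, 27, 74, 84]
t=2: [83, 76, 62, 70, 78, 86, 81, 77, 70, 64, 79, 69, 70, 64, 55]
t=3: [51, 63, 75, 73, 68, 47, 57, 66, 74, 77, 58, 68, 73, 79, 84]
t=4: [86, 81, 71, 69, 71, 87, 84, 75, 67, 62, 84, 78, 70, 59, 53]
t=5: [44, 54, 69, 74, 75, 42, 50, 66, 77, 81, 48, 58, 72, 82, 86]
t=6: [87, 85, 76, 67, 63, 86, 86, 76, 62, 55, 87, 84, 71, 55, 47]
t=7: [41, 46, 63, 77, 82, 41, 45, 64, 81, 85, 42, 49, 69, 84, 87]
t=8: [85, 86, 79, 62, 52, 85, 86, 77, 56, 46, 86, 85, 73, 51, 42]
t=9: [44, 45, 60, 80, 86, 44, 45, 62, 83, 87, 43, 47, 67, 84, 86]
t=10: [87, 86, 80, 57, 44, 87, 86, 79, 53, 42, 87, 86, 75, 51, 42]
t=11: [40, 43, 59, 82, 86, 40, 43, 60, 84, 86, 40, 45, 64, 84, 86]
t=12: [85, 86, 80, 54, 44, 85, 86, 80, 51, 42, 85, 85, 77, 51, 43]
t=13: [44, 44, 58, 82, 87, 44, 44, 58, 83, 86, 45, 47, 62, 83, 87]
t=14: [87, 86, 80, 55, 43, 87, 87, 81, 53, 42, 87, 86, 79, 53, 42]
t=15: [40, 43, 58, 82, 86, 40, 42, 57, 83, 86, 40, 43, 59, 82, 86]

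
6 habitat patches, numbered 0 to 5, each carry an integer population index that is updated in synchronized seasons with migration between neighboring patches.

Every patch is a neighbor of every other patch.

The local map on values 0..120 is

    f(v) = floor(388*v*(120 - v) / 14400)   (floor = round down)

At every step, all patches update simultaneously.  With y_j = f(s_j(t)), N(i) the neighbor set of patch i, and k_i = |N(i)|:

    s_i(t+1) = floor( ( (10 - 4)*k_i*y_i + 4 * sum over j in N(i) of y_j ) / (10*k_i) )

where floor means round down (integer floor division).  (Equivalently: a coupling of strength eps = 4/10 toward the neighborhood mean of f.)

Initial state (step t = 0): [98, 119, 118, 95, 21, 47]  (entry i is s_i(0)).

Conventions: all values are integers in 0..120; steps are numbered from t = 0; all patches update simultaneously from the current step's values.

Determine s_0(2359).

Simulating step by step:
t=0: [98, 119, 118, 95, 21, 47]
t=1: [52, 23, 25, 55, 51, 70]
t=2: [89, 71, 72, 90, 89, 89]
t=3: [76, 86, 86, 75, 76, 76]
t=4: [88, 81, 81, 88, 88, 88]
t=5: [76, 81, 81, 76, 76, 76]
t=6: [89, 86, 86, 89, 89, 89]
t=7: [74, 76, 76, 74, 74, 74]
t=8: [90, 90, 90, 90, 90, 90]
t=9: [72, 72, 72, 72, 72, 72]
t=10: [93, 93, 93, 93, 93, 93]
t=11: [67, 67, 67, 67, 67, 67]
t=12: [95, 95, 95, 95, 95, 95]
t=13: [63, 63, 63, 63, 63, 63]
t=14: [96, 96, 96, 96, 96, 96]
t=15: [62, 62, 62, 62, 62, 62]
t=16: [96, 96, 96, 96, 96, 96]

Answer: s_0(2359) = 62
Key observation: The state at step 14, [96, 96, 96, 96, 96, 96], reappears at step 16: the system is in a cycle of period 2 from step 14 on.  Therefore the state at step 2359 equals the state at step 14 + ((2359 - 14) mod 2) = 15, which is [62, 62, 62, 62, 62, 62].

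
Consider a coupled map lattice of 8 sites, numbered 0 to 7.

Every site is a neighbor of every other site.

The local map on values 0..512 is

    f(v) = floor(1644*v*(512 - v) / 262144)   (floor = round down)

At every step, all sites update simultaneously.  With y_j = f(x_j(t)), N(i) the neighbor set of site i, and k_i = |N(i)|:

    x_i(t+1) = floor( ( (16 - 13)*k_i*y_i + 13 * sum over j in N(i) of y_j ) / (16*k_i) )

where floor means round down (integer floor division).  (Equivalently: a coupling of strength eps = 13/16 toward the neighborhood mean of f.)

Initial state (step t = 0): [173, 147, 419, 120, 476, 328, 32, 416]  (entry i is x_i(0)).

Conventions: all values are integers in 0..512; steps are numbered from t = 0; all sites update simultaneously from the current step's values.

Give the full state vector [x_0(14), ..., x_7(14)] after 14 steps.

Answer: [410, 410, 410, 410, 410, 410, 410, 410]

Derivation:
t=0: [173, 147, 419, 120, 476, 328, 32, 416]
t=1: [266, 264, 258, 261, 248, 267, 247, 258]
t=2: [410, 410, 410, 410, 410, 410, 410, 410]
t=3: [262, 262, 262, 262, 262, 262, 262, 262]
t=4: [410, 410, 410, 410, 410, 410, 410, 410]
t=5: [262, 262, 262, 262, 262, 262, 262, 262]
t=6: [410, 410, 410, 410, 410, 410, 410, 410]
t=7: [262, 262, 262, 262, 262, 262, 262, 262]
t=8: [410, 410, 410, 410, 410, 410, 410, 410]
t=9: [262, 262, 262, 262, 262, 262, 262, 262]
t=10: [410, 410, 410, 410, 410, 410, 410, 410]
t=11: [262, 262, 262, 262, 262, 262, 262, 262]
t=12: [410, 410, 410, 410, 410, 410, 410, 410]
t=13: [262, 262, 262, 262, 262, 262, 262, 262]
t=14: [410, 410, 410, 410, 410, 410, 410, 410]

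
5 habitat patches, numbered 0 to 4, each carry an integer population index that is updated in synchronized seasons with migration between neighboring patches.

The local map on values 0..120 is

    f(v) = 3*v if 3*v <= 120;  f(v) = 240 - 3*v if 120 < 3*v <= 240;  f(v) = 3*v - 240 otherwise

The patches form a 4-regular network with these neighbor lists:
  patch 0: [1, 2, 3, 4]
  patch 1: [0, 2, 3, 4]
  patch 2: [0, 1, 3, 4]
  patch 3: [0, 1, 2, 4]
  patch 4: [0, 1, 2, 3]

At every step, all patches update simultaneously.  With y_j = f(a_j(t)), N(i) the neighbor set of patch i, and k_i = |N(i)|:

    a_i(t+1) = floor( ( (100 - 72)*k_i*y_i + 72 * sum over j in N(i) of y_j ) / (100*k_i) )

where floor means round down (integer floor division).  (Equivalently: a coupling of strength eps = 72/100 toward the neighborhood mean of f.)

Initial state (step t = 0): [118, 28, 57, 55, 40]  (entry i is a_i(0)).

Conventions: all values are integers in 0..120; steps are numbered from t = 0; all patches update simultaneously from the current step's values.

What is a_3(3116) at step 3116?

Answer: a_3(3116) = 78
Key observation: The state at step 4, [78, 78, 78, 78, 78], reappears at step 8: the system is in a cycle of period 4 from step 4 on.  Therefore the state at step 3116 equals the state at step 4 + ((3116 - 4) mod 4) = 4, which is [78, 78, 78, 78, 78].

Derivation:
t=0: [118, 28, 57, 55, 40]
t=1: [94, 91, 90, 90, 95]
t=2: [36, 35, 35, 35, 36]
t=3: [106, 106, 106, 106, 106]
t=4: [78, 78, 78, 78, 78]
t=5: [6, 6, 6, 6, 6]
t=6: [18, 18, 18, 18, 18]
t=7: [54, 54, 54, 54, 54]
t=8: [78, 78, 78, 78, 78]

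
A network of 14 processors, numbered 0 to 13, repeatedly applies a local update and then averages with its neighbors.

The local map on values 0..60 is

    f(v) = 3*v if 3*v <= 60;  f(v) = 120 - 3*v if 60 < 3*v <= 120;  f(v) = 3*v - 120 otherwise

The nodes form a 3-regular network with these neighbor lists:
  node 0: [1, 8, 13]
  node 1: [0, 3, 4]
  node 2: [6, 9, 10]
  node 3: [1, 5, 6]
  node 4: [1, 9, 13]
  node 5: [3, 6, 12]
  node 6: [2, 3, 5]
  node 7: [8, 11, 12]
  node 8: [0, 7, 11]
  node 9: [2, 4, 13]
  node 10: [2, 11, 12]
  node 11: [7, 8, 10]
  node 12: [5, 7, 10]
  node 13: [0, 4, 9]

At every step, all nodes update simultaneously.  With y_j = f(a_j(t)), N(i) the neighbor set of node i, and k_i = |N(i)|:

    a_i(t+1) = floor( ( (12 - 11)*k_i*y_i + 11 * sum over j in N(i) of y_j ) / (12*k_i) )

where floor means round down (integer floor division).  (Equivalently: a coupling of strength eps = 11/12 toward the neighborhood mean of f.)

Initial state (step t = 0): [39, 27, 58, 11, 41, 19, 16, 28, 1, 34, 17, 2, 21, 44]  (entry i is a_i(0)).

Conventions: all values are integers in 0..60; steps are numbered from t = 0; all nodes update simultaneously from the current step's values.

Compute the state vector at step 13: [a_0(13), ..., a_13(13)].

Answer: [22, 37, 31, 32, 16, 44, 34, 25, 26, 20, 24, 32, 36, 21]

Derivation:
t=0: [39, 27, 58, 11, 41, 19, 16, 28, 1, 34, 17, 2, 21, 44]
t=1: [16, 15, 40, 46, 21, 46, 48, 23, 14, 22, 40, 28, 48, 8]
t=2: [37, 41, 23, 28, 42, 21, 13, 35, 44, 29, 18, 31, 23, 50]
t=3: [14, 15, 42, 33, 20, 43, 47, 28, 16, 29, 43, 27, 42, 17]
t=4: [47, 41, 19, 24, 44, 15, 12, 31, 39, 38, 16, 31, 17, 45]
t=5: [8, 25, 32, 29, 8, 45, 48, 27, 23, 26, 45, 26, 40, 13]
t=6: [43, 28, 26, 28, 40, 18, 24, 31, 36, 30, 21, 35, 21, 30]
t=7: [24, 16, 44, 45, 29, 47, 44, 27, 16, 24, 39, 30, 46, 14]
t=8: [46, 33, 20, 26, 44, 15, 15, 32, 39, 30, 18, 30, 20, 42]
t=9: [10, 23, 44, 37, 18, 48, 48, 30, 22, 26, 50, 27, 42, 18]
t=10: [51, 32, 30, 31, 49, 13, 15, 32, 34, 40, 19, 38, 26, 43]
t=11: [18, 28, 33, 35, 12, 38, 33, 22, 20, 20, 28, 30, 40, 19]
t=12: [51, 35, 37, 20, 49, 11, 14, 32, 47, 39, 18, 48, 29, 50]
t=13: [22, 37, 31, 32, 16, 44, 34, 25, 26, 20, 24, 32, 36, 21]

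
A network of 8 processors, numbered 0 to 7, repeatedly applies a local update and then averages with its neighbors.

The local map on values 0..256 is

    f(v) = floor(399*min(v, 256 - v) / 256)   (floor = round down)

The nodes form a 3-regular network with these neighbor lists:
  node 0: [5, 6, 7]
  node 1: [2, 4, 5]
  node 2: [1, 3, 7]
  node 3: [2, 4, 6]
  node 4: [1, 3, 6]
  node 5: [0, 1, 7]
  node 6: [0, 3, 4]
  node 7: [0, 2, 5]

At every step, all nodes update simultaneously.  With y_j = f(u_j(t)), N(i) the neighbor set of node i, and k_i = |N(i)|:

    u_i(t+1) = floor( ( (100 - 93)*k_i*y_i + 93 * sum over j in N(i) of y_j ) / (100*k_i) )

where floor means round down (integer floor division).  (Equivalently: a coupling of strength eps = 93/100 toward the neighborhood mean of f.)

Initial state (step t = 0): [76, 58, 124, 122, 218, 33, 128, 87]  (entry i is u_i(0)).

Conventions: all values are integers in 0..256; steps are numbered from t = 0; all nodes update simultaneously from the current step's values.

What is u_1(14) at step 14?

Simulating step by step:
t=0: [76, 58, 124, 122, 218, 33, 128, 87]
t=1: [127, 100, 142, 153, 152, 109, 127, 121]
t=2: [185, 168, 168, 177, 170, 179, 174, 181]
t=3: [120, 130, 126, 131, 129, 120, 122, 121]
t=4: [188, 193, 192, 194, 193, 190, 192, 189]
t=5: [101, 99, 99, 98, 97, 102, 99, 102]
t=6: [156, 154, 154, 152, 153, 156, 153, 156]
t=7: [156, 157, 158, 159, 160, 155, 159, 155]
t=8: [155, 152, 153, 150, 151, 155, 151, 154]
t=9: [159, 160, 161, 162, 163, 158, 161, 158]
t=10: [150, 148, 148, 146, 147, 150, 147, 150]
t=11: [166, 167, 168, 168, 169, 165, 168, 165]
t=12: [139, 137, 138, 136, 137, 139, 137, 139]
t=13: [182, 183, 184, 184, 185, 182, 184, 182]
t=14: [114, 112, 113, 111, 112, 114, 112, 114]

Answer: u_1(14) = 112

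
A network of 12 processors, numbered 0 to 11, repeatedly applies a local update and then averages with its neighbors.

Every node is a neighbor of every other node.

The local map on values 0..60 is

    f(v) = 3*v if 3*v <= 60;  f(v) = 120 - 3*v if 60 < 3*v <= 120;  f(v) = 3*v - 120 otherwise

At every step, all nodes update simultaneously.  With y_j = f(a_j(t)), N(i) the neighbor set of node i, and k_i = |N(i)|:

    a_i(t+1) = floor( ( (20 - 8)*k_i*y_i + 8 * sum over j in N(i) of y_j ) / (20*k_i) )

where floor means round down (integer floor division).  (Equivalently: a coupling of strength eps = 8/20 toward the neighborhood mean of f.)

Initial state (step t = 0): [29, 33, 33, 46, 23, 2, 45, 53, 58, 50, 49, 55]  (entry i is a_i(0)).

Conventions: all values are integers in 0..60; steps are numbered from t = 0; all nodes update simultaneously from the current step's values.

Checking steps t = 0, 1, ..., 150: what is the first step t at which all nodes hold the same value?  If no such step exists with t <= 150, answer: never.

Answer: 33
Key observation: Synchronization is absorbing here: once all nodes are equal they stay equal, and step 33 is the first all-equal step.

Derivation:
t=0: [29, 33, 33, 46, 23, 2, 45, 53, 58, 50, 49, 55]  (not all equal)
t=1: [31, 24, 24, 23, 41, 16, 21, 35, 43, 30, 28, 38]  (not all equal)
t=2: [28, 40, 40, 42, 15, 40, 45, 22, 18, 30, 34, 17]  (not all equal)
t=3: [31, 11, 11, 14, 36, 11, 19, 41, 41, 28, 21, 39]  (not all equal)
t=4: [27, 30, 30, 36, 19, 30, 44, 14, 14, 32, 44, 14]  (not all equal)
t=5: [35, 30, 30, 20, 45, 30, 20, 37, 37, 27, 20, 37]  (not all equal)
t=6: [21, 30, 30, 47, 21, 30, 47, 18, 18, 35, 47, 18]  (not all equal)
t=7: [48, 33, 33, 27, 48, 33, 27, 46, 46, 24, 27, 46]  (not all equal)
t=8: [25, 23, 23, 33, 25, 23, 33, 22, 22, 39, 33, 22]  (not all equal)
t=9: [42, 45, 45, 28, 42, 45, 28, 47, 47, 18, 28, 47]  (not all equal)
t=10: [13, 18, 18, 30, 13, 18, 30, 22, 22, 40, 30, 22]  (not all equal)
t=11: [39, 48, 48, 34, 39, 48, 34, 48, 48, 17, 34, 48]  (not all equal)
t=12: [10, 22, 22, 19, 10, 22, 19, 22, 22, 38, 19, 22]  (not all equal)
t=13: [37, 50, 50, 52, 37, 50, 52, 50, 50, 23, 52, 50]  (not all equal)
t=14: [18, 29, 29, 33, 18, 29, 33, 29, 29, 41, 33, 29]  (not all equal)
t=15: [43, 32, 32, 25, 43, 32, 25, 32, 32, 15, 25, 32]  (not all equal)
t=16: [17, 25, 25, 37, 17, 25, 37, 25, 25, 37, 37, 25]  (not all equal)
t=17: [43, 40, 40, 19, 43, 40, 19, 40, 40, 19, 19, 40]  (not all equal)
t=18: [14, 8, 8, 41, 14, 8, 41, 8, 8, 41, 41, 8]  (not all equal)
t=19: [32, 22, 22, 10, 32, 22, 10, 22, 22, 10, 10, 22]  (not all equal)
t=20: [31, 48, 48, 34, 31, 48, 34, 48, 48, 34, 34, 48]  (not all equal)
t=21: [25, 23, 23, 19, 25, 23, 19, 23, 23, 19, 19, 23]  (not all equal)
t=22: [48, 51, 51, 54, 48, 51, 54, 51, 51, 54, 54, 51]  (not all equal)
t=23: [28, 33, 33, 38, 28, 33, 38, 33, 33, 38, 38, 33]  (not all equal)
t=24: [28, 19, 19, 11, 28, 19, 11, 19, 19, 11, 11, 19]  (not all equal)
t=25: [40, 51, 51, 38, 40, 51, 38, 51, 51, 38, 38, 51]  (not all equal)
t=26: [8, 26, 26, 11, 8, 26, 11, 26, 26, 11, 11, 26]  (not all equal)
t=27: [29, 39, 39, 34, 29, 39, 34, 39, 39, 34, 34, 39]  (not all equal)
t=28: [24, 7, 7, 15, 24, 7, 15, 7, 7, 15, 15, 7]  (not all equal)
t=29: [41, 26, 26, 39, 41, 26, 39, 26, 26, 39, 39, 26]  (not all equal)
t=30: [11, 33, 33, 11, 11, 33, 11, 33, 33, 11, 11, 33]  (not all equal)
t=31: [30, 23, 23, 30, 30, 23, 30, 23, 23, 30, 30, 23]  (not all equal)
t=32: [34, 46, 46, 34, 34, 46, 34, 46, 46, 34, 34, 46]  (not all equal)
t=33: [18, 18, 18, 18, 18, 18, 18, 18, 18, 18, 18, 18]  (all equal)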